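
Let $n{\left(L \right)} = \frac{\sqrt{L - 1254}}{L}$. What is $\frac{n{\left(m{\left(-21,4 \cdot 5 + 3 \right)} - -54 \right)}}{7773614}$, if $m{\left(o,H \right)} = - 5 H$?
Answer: $- \frac{i \sqrt{1315}}{474190454} \approx - 7.6473 \cdot 10^{-8} i$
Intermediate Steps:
$n{\left(L \right)} = \frac{\sqrt{-1254 + L}}{L}$
$\frac{n{\left(m{\left(-21,4 \cdot 5 + 3 \right)} - -54 \right)}}{7773614} = \frac{\frac{1}{- 5 \left(4 \cdot 5 + 3\right) - -54} \sqrt{-1254 - \left(-54 + 5 \left(4 \cdot 5 + 3\right)\right)}}{7773614} = \frac{\sqrt{-1254 + \left(- 5 \left(20 + 3\right) + 54\right)}}{- 5 \left(20 + 3\right) + 54} \cdot \frac{1}{7773614} = \frac{\sqrt{-1254 + \left(\left(-5\right) 23 + 54\right)}}{\left(-5\right) 23 + 54} \cdot \frac{1}{7773614} = \frac{\sqrt{-1254 + \left(-115 + 54\right)}}{-115 + 54} \cdot \frac{1}{7773614} = \frac{\sqrt{-1254 - 61}}{-61} \cdot \frac{1}{7773614} = - \frac{\sqrt{-1315}}{61} \cdot \frac{1}{7773614} = - \frac{i \sqrt{1315}}{61} \cdot \frac{1}{7773614} = - \frac{i \sqrt{1315}}{474190454}$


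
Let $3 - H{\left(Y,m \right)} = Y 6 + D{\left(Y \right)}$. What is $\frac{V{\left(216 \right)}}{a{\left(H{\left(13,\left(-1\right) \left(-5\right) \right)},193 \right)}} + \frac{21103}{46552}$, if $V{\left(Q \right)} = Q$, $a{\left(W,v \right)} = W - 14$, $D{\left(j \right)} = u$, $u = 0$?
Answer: $- \frac{8177065}{4143128} \approx -1.9736$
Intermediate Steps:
$D{\left(j \right)} = 0$
$H{\left(Y,m \right)} = 3 - 6 Y$ ($H{\left(Y,m \right)} = 3 - \left(Y 6 + 0\right) = 3 - \left(6 Y + 0\right) = 3 - 6 Y$)
$a{\left(W,v \right)} = -14 + W$
$\frac{V{\left(216 \right)}}{a{\left(H{\left(13,\left(-1\right) \left(-5\right) \right)},193 \right)}} + \frac{21103}{46552} = \frac{216}{-14 + \left(3 - 78\right)} + \frac{21103}{46552} = \frac{216}{-14 + \left(3 - 78\right)} + 21103 \cdot \frac{1}{46552} = \frac{216}{-14 - 75} + \frac{21103}{46552} = \frac{216}{-89} + \frac{21103}{46552} = 216 \left(- \frac{1}{89}\right) + \frac{21103}{46552} = - \frac{216}{89} + \frac{21103}{46552} = - \frac{8177065}{4143128}$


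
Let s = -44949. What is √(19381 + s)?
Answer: 4*I*√1598 ≈ 159.9*I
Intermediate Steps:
√(19381 + s) = √(19381 - 44949) = √(-25568) = 4*I*√1598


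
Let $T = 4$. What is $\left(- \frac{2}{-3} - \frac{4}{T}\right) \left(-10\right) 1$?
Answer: $\frac{10}{3} \approx 3.3333$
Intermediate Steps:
$\left(- \frac{2}{-3} - \frac{4}{T}\right) \left(-10\right) 1 = \left(- \frac{2}{-3} - \frac{4}{4}\right) \left(-10\right) 1 = \left(\left(-2\right) \left(- \frac{1}{3}\right) - 1\right) \left(-10\right) 1 = \left(\frac{2}{3} - 1\right) \left(-10\right) 1 = \left(- \frac{1}{3}\right) \left(-10\right) 1 = \frac{10}{3} \cdot 1 = \frac{10}{3}$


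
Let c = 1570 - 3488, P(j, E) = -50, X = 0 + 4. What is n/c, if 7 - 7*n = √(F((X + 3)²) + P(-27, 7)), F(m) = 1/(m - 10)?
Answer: -1/1918 + I*√76011/523614 ≈ -0.00052138 + 0.00052653*I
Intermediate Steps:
X = 4
F(m) = 1/(-10 + m)
n = 1 - I*√76011/273 (n = 1 - √(1/(-10 + (4 + 3)²) - 50)/7 = 1 - √(1/(-10 + 7²) - 50)/7 = 1 - √(1/(-10 + 49) - 50)/7 = 1 - √(1/39 - 50)/7 = 1 - I*√76011/273 ≈ 1.0 - 1.0099*I)
c = -1918
n/c = (1 - I*√76011/273)/(-1918) = (1 - I*√76011/273)*(-1/1918) = -1/1918 + I*√76011/523614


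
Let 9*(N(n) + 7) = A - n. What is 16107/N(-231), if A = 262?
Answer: 144963/430 ≈ 337.12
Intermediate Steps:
N(n) = 199/9 - n/9 (N(n) = -7 + (262 - n)/9 = -7 + (262/9 - n/9) = 199/9 - n/9)
16107/N(-231) = 16107/(199/9 - ⅑*(-231)) = 16107/(199/9 + 77/3) = 16107/(430/9) = 16107*(9/430) = 144963/430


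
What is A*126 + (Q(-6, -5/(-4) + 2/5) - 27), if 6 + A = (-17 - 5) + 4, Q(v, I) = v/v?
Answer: -3050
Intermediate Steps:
Q(v, I) = 1
A = -24 (A = -6 + ((-17 - 5) + 4) = -6 + (-22 + 4) = -6 - 18 = -24)
A*126 + (Q(-6, -5/(-4) + 2/5) - 27) = -24*126 + (1 - 27) = -3024 - 26 = -3050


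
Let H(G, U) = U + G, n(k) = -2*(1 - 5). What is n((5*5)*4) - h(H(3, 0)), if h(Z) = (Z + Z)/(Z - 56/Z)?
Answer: 394/47 ≈ 8.3830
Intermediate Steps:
n(k) = 8 (n(k) = -2*(-4) = 8)
H(G, U) = G + U
h(Z) = 2*Z/(Z - 56/Z) (h(Z) = (2*Z)/(Z - 56/Z) = 2*Z/(Z - 56/Z))
n((5*5)*4) - h(H(3, 0)) = 8 - 2*(3 + 0)²/(-56 + (3 + 0)²) = 8 - 2*3²/(-56 + 3²) = 8 - 2*9/(-56 + 9) = 8 - 2*9/(-47) = 8 - 2*9*(-1)/47 = 8 - 1*(-18/47) = 8 + 18/47 = 394/47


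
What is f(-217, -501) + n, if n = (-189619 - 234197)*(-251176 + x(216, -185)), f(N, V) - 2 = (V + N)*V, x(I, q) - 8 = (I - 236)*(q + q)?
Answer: 103313138408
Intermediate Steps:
x(I, q) = 8 + 2*q*(-236 + I) (x(I, q) = 8 + (I - 236)*(q + q) = 8 + (-236 + I)*(2*q) = 8 + 2*q*(-236 + I))
f(N, V) = 2 + V*(N + V) (f(N, V) = 2 + (V + N)*V = 2 + (N + V)*V = 2 + V*(N + V))
n = 103312778688 (n = (-189619 - 234197)*(-251176 + (8 - 472*(-185) + 2*216*(-185))) = -423816*(-251176 + (8 + 87320 - 79920)) = -423816*(-251176 + 7408) = -423816*(-243768) = 103312778688)
f(-217, -501) + n = (2 + (-501)² - 217*(-501)) + 103312778688 = (2 + 251001 + 108717) + 103312778688 = 359720 + 103312778688 = 103313138408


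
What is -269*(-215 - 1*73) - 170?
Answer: 77302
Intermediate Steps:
-269*(-215 - 1*73) - 170 = -269*(-215 - 73) - 170 = -269*(-288) - 170 = 77472 - 170 = 77302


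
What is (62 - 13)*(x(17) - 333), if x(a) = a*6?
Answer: -11319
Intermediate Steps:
x(a) = 6*a
(62 - 13)*(x(17) - 333) = (62 - 13)*(6*17 - 333) = 49*(102 - 333) = 49*(-231) = -11319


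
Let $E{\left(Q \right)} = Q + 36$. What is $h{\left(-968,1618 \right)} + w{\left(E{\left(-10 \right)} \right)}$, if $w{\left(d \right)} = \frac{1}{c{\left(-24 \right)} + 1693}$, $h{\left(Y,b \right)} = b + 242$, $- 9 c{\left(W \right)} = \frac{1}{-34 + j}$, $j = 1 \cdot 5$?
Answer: $\frac{821885901}{441874} \approx 1860.0$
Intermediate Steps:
$E{\left(Q \right)} = 36 + Q$
$j = 5$
$c{\left(W \right)} = \frac{1}{261}$ ($c{\left(W \right)} = - \frac{1}{9 \left(-34 + 5\right)} = - \frac{1}{9 \left(-29\right)} = \left(- \frac{1}{9}\right) \left(- \frac{1}{29}\right) = \frac{1}{261}$)
$h{\left(Y,b \right)} = 242 + b$
$w{\left(d \right)} = \frac{261}{441874}$ ($w{\left(d \right)} = \frac{1}{\frac{1}{261} + 1693} = \frac{1}{\frac{441874}{261}} = \frac{261}{441874}$)
$h{\left(-968,1618 \right)} + w{\left(E{\left(-10 \right)} \right)} = \left(242 + 1618\right) + \frac{261}{441874} = 1860 + \frac{261}{441874} = \frac{821885901}{441874}$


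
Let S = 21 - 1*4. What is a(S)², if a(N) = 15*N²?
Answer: 18792225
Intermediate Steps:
S = 17 (S = 21 - 4 = 17)
a(S)² = (15*17²)² = (15*289)² = 4335² = 18792225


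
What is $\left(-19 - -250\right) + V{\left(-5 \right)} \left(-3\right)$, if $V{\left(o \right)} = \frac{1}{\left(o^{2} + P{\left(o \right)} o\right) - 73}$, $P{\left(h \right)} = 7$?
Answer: $\frac{19176}{83} \approx 231.04$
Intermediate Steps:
$V{\left(o \right)} = \frac{1}{-73 + o^{2} + 7 o}$ ($V{\left(o \right)} = \frac{1}{\left(o^{2} + 7 o\right) - 73} = \frac{1}{-73 + o^{2} + 7 o}$)
$\left(-19 - -250\right) + V{\left(-5 \right)} \left(-3\right) = \left(-19 - -250\right) + \frac{1}{-73 + \left(-5\right)^{2} + 7 \left(-5\right)} \left(-3\right) = \left(-19 + 250\right) + \frac{1}{-73 + 25 - 35} \left(-3\right) = 231 + \frac{1}{-83} \left(-3\right) = 231 - - \frac{3}{83} = 231 + \frac{3}{83} = \frac{19176}{83}$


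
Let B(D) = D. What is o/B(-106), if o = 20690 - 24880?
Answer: 2095/53 ≈ 39.528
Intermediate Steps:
o = -4190
o/B(-106) = -4190/(-106) = -4190*(-1/106) = 2095/53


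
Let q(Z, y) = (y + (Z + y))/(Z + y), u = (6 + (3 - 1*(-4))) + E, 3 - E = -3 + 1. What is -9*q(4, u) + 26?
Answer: 106/11 ≈ 9.6364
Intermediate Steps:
E = 5 (E = 3 - (-3 + 1) = 3 - 1*(-2) = 3 + 2 = 5)
u = 18 (u = (6 + (3 - 1*(-4))) + 5 = (6 + (3 + 4)) + 5 = (6 + 7) + 5 = 13 + 5 = 18)
q(Z, y) = (Z + 2*y)/(Z + y)
-9*q(4, u) + 26 = -9*(4 + 2*18)/(4 + 18) + 26 = -9*(4 + 36)/22 + 26 = -9*40/22 + 26 = -9*20/11 + 26 = -180/11 + 26 = 106/11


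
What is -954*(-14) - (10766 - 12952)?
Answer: 15542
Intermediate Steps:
-954*(-14) - (10766 - 12952) = 13356 - 1*(-2186) = 13356 + 2186 = 15542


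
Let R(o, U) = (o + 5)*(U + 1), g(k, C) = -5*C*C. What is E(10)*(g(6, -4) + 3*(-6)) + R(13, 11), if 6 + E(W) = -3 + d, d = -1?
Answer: 1196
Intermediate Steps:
g(k, C) = -5*C²
R(o, U) = (1 + U)*(5 + o) (R(o, U) = (5 + o)*(1 + U) = (1 + U)*(5 + o))
E(W) = -10 (E(W) = -6 + (-3 - 1) = -6 - 4 = -10)
E(10)*(g(6, -4) + 3*(-6)) + R(13, 11) = -10*(-5*(-4)² + 3*(-6)) + (5 + 13 + 5*11 + 11*13) = -10*(-5*16 - 18) + (5 + 13 + 55 + 143) = -10*(-80 - 18) + 216 = -10*(-98) + 216 = 980 + 216 = 1196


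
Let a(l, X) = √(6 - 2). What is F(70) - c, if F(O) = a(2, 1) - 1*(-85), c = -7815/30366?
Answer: 883219/10122 ≈ 87.257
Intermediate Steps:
c = -2605/10122 (c = -7815*1/30366 = -2605/10122 ≈ -0.25736)
a(l, X) = 2 (a(l, X) = √4 = 2)
F(O) = 87 (F(O) = 2 - 1*(-85) = 2 + 85 = 87)
F(70) - c = 87 - 1*(-2605/10122) = 87 + 2605/10122 = 883219/10122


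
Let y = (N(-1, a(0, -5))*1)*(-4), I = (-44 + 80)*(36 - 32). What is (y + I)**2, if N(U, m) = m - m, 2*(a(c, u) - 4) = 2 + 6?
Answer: 20736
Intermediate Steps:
I = 144 (I = 36*4 = 144)
a(c, u) = 8 (a(c, u) = 4 + (2 + 6)/2 = 4 + (1/2)*8 = 4 + 4 = 8)
N(U, m) = 0
y = 0 (y = (0*1)*(-4) = 0*(-4) = 0)
(y + I)**2 = (0 + 144)**2 = 144**2 = 20736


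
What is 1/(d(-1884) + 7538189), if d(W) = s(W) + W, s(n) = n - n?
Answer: 1/7536305 ≈ 1.3269e-7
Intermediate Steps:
s(n) = 0
d(W) = W (d(W) = 0 + W = W)
1/(d(-1884) + 7538189) = 1/(-1884 + 7538189) = 1/7536305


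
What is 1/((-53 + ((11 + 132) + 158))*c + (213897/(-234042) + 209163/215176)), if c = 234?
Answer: 8393370232/487084549207753 ≈ 1.7232e-5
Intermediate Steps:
1/((-53 + ((11 + 132) + 158))*c + (213897/(-234042) + 209163/215176)) = 1/((-53 + ((11 + 132) + 158))*234 + (213897/(-234042) + 209163/215176)) = 1/((-53 + (143 + 158))*234 + (213897*(-1/234042) + 209163*(1/215176))) = 1/((-53 + 301)*234 + (-71299/78014 + 209163/215176)) = 1/(248*234 + 487904329/8393370232) = 1/(58032 + 487904329/8393370232) = 1/(487084549207753/8393370232) = 8393370232/487084549207753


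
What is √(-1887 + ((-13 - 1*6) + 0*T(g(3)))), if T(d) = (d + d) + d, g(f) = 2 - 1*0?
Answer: I*√1906 ≈ 43.658*I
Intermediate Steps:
g(f) = 2 (g(f) = 2 + 0 = 2)
T(d) = 3*d (T(d) = 2*d + d = 3*d)
√(-1887 + ((-13 - 1*6) + 0*T(g(3)))) = √(-1887 + ((-13 - 1*6) + 0*(3*2))) = √(-1887 + ((-13 - 6) + 0*6)) = √(-1887 + (-19 + 0)) = √(-1887 - 19) = √(-1906) = I*√1906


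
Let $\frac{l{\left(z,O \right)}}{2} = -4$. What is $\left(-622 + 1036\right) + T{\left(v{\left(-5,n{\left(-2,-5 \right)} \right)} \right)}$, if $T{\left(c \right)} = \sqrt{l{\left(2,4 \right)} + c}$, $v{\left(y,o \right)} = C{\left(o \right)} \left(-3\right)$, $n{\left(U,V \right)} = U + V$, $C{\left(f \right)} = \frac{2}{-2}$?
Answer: $414 + i \sqrt{5} \approx 414.0 + 2.2361 i$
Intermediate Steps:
$C{\left(f \right)} = -1$ ($C{\left(f \right)} = 2 \left(- \frac{1}{2}\right) = -1$)
$l{\left(z,O \right)} = -8$ ($l{\left(z,O \right)} = 2 \left(-4\right) = -8$)
$v{\left(y,o \right)} = 3$ ($v{\left(y,o \right)} = \left(-1\right) \left(-3\right) = 3$)
$T{\left(c \right)} = \sqrt{-8 + c}$
$\left(-622 + 1036\right) + T{\left(v{\left(-5,n{\left(-2,-5 \right)} \right)} \right)} = \left(-622 + 1036\right) + \sqrt{-8 + 3} = 414 + \sqrt{-5} = 414 + i \sqrt{5}$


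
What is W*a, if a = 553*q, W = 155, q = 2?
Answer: 171430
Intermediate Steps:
a = 1106 (a = 553*2 = 1106)
W*a = 155*1106 = 171430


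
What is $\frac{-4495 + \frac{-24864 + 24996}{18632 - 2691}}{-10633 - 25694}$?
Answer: $\frac{71654663}{579088707} \approx 0.12374$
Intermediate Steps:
$\frac{-4495 + \frac{-24864 + 24996}{18632 - 2691}}{-10633 - 25694} = \frac{-4495 + \frac{132}{15941}}{-36327} = \left(-4495 + 132 \cdot \frac{1}{15941}\right) \left(- \frac{1}{36327}\right) = \left(-4495 + \frac{132}{15941}\right) \left(- \frac{1}{36327}\right) = \left(- \frac{71654663}{15941}\right) \left(- \frac{1}{36327}\right) = \frac{71654663}{579088707}$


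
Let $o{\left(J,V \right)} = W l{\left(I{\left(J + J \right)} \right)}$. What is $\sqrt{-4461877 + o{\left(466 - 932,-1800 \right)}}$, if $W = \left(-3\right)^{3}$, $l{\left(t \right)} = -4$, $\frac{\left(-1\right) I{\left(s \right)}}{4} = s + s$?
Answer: $13 i \sqrt{26401} \approx 2112.3 i$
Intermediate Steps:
$I{\left(s \right)} = - 8 s$ ($I{\left(s \right)} = - 4 \left(s + s\right) = - 4 \cdot 2 s = - 8 s$)
$W = -27$
$o{\left(J,V \right)} = 108$ ($o{\left(J,V \right)} = \left(-27\right) \left(-4\right) = 108$)
$\sqrt{-4461877 + o{\left(466 - 932,-1800 \right)}} = \sqrt{-4461877 + 108} = \sqrt{-4461769} = 13 i \sqrt{26401}$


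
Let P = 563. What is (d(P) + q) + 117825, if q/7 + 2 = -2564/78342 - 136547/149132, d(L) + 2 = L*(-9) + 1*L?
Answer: 661849325667133/5841649572 ≈ 1.1330e+5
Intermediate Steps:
d(L) = -2 - 8*L (d(L) = -2 + (L*(-9) + 1*L) = -2 + (-9*L + L) = -2 - 8*L)
q = -120562182335/5841649572 (q = -14 + 7*(-2564/78342 - 136547/149132) = -14 + 7*(-2564*1/78342 - 136547*1/149132) = -14 + 7*(-1282/39171 - 136547/149132) = -14 + 7*(-5539869761/5841649572) = -14 - 38779088327/5841649572 = -120562182335/5841649572 ≈ -20.638)
(d(P) + q) + 117825 = ((-2 - 8*563) - 120562182335/5841649572) + 117825 = ((-2 - 4504) - 120562182335/5841649572) + 117825 = (-4506 - 120562182335/5841649572) + 117825 = -26443035153767/5841649572 + 117825 = 661849325667133/5841649572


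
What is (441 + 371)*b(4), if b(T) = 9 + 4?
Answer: 10556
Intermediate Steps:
b(T) = 13
(441 + 371)*b(4) = (441 + 371)*13 = 812*13 = 10556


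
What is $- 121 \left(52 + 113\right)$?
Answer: $-19965$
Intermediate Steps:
$- 121 \left(52 + 113\right) = \left(-121\right) 165 = -19965$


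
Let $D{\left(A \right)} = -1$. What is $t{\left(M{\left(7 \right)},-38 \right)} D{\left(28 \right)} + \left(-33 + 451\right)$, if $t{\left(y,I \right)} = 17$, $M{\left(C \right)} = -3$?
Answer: $401$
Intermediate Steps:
$t{\left(M{\left(7 \right)},-38 \right)} D{\left(28 \right)} + \left(-33 + 451\right) = 17 \left(-1\right) + \left(-33 + 451\right) = -17 + 418 = 401$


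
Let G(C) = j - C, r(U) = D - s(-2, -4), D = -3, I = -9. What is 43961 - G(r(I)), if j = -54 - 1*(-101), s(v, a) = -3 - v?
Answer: 43912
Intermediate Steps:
j = 47 (j = -54 + 101 = 47)
r(U) = -2 (r(U) = -3 - (-3 - 1*(-2)) = -3 - (-3 + 2) = -3 - 1*(-1) = -3 + 1 = -2)
G(C) = 47 - C
43961 - G(r(I)) = 43961 - (47 - 1*(-2)) = 43961 - (47 + 2) = 43961 - 1*49 = 43961 - 49 = 43912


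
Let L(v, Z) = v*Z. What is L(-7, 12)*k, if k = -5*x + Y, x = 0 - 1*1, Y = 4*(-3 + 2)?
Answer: -84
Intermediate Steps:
L(v, Z) = Z*v
Y = -4 (Y = 4*(-1) = -4)
x = -1 (x = 0 - 1 = -1)
k = 1 (k = -5*(-1) - 4 = 5 - 4 = 1)
L(-7, 12)*k = (12*(-7))*1 = -84*1 = -84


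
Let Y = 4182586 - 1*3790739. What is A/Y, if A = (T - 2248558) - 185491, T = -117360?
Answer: -2551409/391847 ≈ -6.5112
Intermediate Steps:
A = -2551409 (A = (-117360 - 2248558) - 185491 = -2365918 - 185491 = -2551409)
Y = 391847 (Y = 4182586 - 3790739 = 391847)
A/Y = -2551409/391847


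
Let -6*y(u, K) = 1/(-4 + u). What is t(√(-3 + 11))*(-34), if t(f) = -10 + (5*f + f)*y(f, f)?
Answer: 306 - 34*√2 ≈ 257.92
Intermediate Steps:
y(u, K) = -1/(6*(-4 + u))
t(f) = -10 - 6*f/(-24 + 6*f) (t(f) = -10 + (5*f + f)*(-1/(-24 + 6*f)) = -10 + (6*f)*(-1/(-24 + 6*f)) = -10 - 6*f/(-24 + 6*f))
t(√(-3 + 11))*(-34) = ((40 - 11*√(-3 + 11))/(-4 + √(-3 + 11)))*(-34) = ((40 - 22*√2)/(-4 + √8))*(-34) = ((40 - 22*√2)/(-4 + 2*√2))*(-34) = -34*(40 - 22*√2)/(-4 + 2*√2)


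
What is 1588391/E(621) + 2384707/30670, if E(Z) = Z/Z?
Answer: 48718336677/30670 ≈ 1.5885e+6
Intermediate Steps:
E(Z) = 1
1588391/E(621) + 2384707/30670 = 1588391/1 + 2384707/30670 = 1588391*1 + 2384707*(1/30670) = 1588391 + 2384707/30670 = 48718336677/30670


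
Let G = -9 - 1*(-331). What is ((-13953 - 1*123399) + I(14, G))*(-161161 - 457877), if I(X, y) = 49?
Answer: 84995774514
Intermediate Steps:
G = 322 (G = -9 + 331 = 322)
((-13953 - 1*123399) + I(14, G))*(-161161 - 457877) = ((-13953 - 1*123399) + 49)*(-161161 - 457877) = ((-13953 - 123399) + 49)*(-619038) = (-137352 + 49)*(-619038) = -137303*(-619038) = 84995774514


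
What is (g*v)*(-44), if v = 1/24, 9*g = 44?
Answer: -242/27 ≈ -8.9630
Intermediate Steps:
g = 44/9 (g = (⅑)*44 = 44/9 ≈ 4.8889)
v = 1/24 ≈ 0.041667
(g*v)*(-44) = ((44/9)*(1/24))*(-44) = (11/54)*(-44) = -242/27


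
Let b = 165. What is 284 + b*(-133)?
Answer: -21661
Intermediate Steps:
284 + b*(-133) = 284 + 165*(-133) = 284 - 21945 = -21661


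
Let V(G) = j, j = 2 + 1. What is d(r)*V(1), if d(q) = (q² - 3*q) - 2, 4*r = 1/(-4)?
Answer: -1389/256 ≈ -5.4258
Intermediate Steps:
j = 3
r = -1/16 (r = (¼)/(-4) = (¼)*(-¼) = -1/16 ≈ -0.062500)
V(G) = 3
d(q) = -2 + q² - 3*q
d(r)*V(1) = (-2 + (-1/16)² - 3*(-1/16))*3 = (-2 + 1/256 + 3/16)*3 = -463/256*3 = -1389/256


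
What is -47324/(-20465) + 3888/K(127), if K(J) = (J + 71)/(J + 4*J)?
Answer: 2807499964/225115 ≈ 12471.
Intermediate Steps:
K(J) = (71 + J)/(5*J) (K(J) = (71 + J)/((5*J)) = (71 + J)*(1/(5*J)) = (71 + J)/(5*J))
-47324/(-20465) + 3888/K(127) = -47324/(-20465) + 3888/(((⅕)*(71 + 127)/127)) = -47324*(-1/20465) + 3888/(((⅕)*(1/127)*198)) = 47324/20465 + 3888/(198/635) = 47324/20465 + 3888*(635/198) = 47324/20465 + 137160/11 = 2807499964/225115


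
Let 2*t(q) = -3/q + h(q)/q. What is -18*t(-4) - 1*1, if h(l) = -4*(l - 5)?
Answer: 293/4 ≈ 73.250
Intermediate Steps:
h(l) = 20 - 4*l (h(l) = -4*(-5 + l) = 20 - 4*l)
t(q) = -3/(2*q) + (20 - 4*q)/(2*q) (t(q) = (-3/q + (20 - 4*q)/q)/2 = -3/(2*q) + (20 - 4*q)/(2*q))
-18*t(-4) - 1*1 = -18*(-2 + (17/2)/(-4)) - 1*1 = -18*(-2 + (17/2)*(-¼)) - 1 = -18*(-2 - 17/8) - 1 = -18*(-33/8) - 1 = 297/4 - 1 = 293/4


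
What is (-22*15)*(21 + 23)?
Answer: -14520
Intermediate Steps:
(-22*15)*(21 + 23) = -330*44 = -14520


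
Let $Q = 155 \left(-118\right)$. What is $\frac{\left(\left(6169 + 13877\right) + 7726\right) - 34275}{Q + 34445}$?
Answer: $- \frac{6503}{16155} \approx -0.40254$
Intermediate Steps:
$Q = -18290$
$\frac{\left(\left(6169 + 13877\right) + 7726\right) - 34275}{Q + 34445} = \frac{\left(\left(6169 + 13877\right) + 7726\right) - 34275}{-18290 + 34445} = \frac{\left(20046 + 7726\right) - 34275}{16155} = \left(27772 - 34275\right) \frac{1}{16155} = \left(-6503\right) \frac{1}{16155} = - \frac{6503}{16155}$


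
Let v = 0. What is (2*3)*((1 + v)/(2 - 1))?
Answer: 6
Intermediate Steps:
(2*3)*((1 + v)/(2 - 1)) = (2*3)*((1 + 0)/(2 - 1)) = 6*(1/1) = 6*(1*1) = 6*1 = 6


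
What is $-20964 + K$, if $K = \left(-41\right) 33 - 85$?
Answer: $-22402$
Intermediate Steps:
$K = -1438$ ($K = -1353 - 85 = -1438$)
$-20964 + K = -20964 - 1438 = -22402$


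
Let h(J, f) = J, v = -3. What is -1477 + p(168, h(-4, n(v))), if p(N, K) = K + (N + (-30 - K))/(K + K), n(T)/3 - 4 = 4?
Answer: -5995/4 ≈ -1498.8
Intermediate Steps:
n(T) = 24 (n(T) = 12 + 3*4 = 12 + 12 = 24)
p(N, K) = K + (-30 + N - K)/(2*K) (p(N, K) = K + (-30 + N - K)/((2*K)) = K + (-30 + N - K)*(1/(2*K)) = K + (-30 + N - K)/(2*K))
-1477 + p(168, h(-4, n(v))) = -1477 + (½)*(-30 + 168 - 4*(-1 + 2*(-4)))/(-4) = -1477 + (½)*(-¼)*(-30 + 168 - 4*(-1 - 8)) = -1477 + (½)*(-¼)*(-30 + 168 - 4*(-9)) = -1477 + (½)*(-¼)*(-30 + 168 + 36) = -1477 + (½)*(-¼)*174 = -1477 - 87/4 = -5995/4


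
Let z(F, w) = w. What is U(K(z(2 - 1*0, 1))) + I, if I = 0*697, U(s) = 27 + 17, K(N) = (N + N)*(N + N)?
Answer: 44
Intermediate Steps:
K(N) = 4*N² (K(N) = (2*N)*(2*N) = 4*N²)
U(s) = 44
I = 0
U(K(z(2 - 1*0, 1))) + I = 44 + 0 = 44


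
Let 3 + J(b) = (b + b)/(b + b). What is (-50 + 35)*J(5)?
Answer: 30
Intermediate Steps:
J(b) = -2 (J(b) = -3 + (b + b)/(b + b) = -3 + (2*b)/((2*b)) = -3 + (2*b)*(1/(2*b)) = -3 + 1 = -2)
(-50 + 35)*J(5) = (-50 + 35)*(-2) = -15*(-2) = 30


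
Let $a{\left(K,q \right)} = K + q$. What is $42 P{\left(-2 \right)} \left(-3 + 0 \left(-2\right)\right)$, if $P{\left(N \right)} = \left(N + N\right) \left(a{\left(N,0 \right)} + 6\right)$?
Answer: $2016$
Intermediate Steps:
$P{\left(N \right)} = 2 N \left(6 + N\right)$ ($P{\left(N \right)} = \left(N + N\right) \left(\left(N + 0\right) + 6\right) = 2 N \left(N + 6\right) = 2 N \left(6 + N\right)$)
$42 P{\left(-2 \right)} \left(-3 + 0 \left(-2\right)\right) = 42 \cdot 2 \left(-2\right) \left(6 - 2\right) \left(-3 + 0 \left(-2\right)\right) = 42 \cdot 2 \left(-2\right) 4 \left(-3 + 0\right) = 42 \left(-16\right) \left(-3\right) = \left(-672\right) \left(-3\right) = 2016$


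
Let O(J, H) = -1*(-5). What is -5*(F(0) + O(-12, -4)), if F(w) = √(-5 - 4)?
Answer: -25 - 15*I ≈ -25.0 - 15.0*I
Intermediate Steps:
F(w) = 3*I (F(w) = √(-9) = 3*I)
O(J, H) = 5
-5*(F(0) + O(-12, -4)) = -5*(3*I + 5) = -5*(5 + 3*I) = -25 - 15*I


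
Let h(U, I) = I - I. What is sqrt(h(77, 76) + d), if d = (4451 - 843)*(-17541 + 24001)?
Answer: 4*sqrt(1456730) ≈ 4827.8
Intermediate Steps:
h(U, I) = 0
d = 23307680 (d = 3608*6460 = 23307680)
sqrt(h(77, 76) + d) = sqrt(0 + 23307680) = sqrt(23307680) = 4*sqrt(1456730)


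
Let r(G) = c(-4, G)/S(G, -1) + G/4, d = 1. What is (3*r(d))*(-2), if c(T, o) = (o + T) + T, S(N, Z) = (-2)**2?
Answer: 9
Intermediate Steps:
S(N, Z) = 4
c(T, o) = o + 2*T (c(T, o) = (T + o) + T = o + 2*T)
r(G) = -2 + G/2 (r(G) = (G + 2*(-4))/4 + G/4 = (G - 8)*(1/4) + G*(1/4) = (-8 + G)*(1/4) + G/4 = (-2 + G/4) + G/4 = -2 + G/2)
(3*r(d))*(-2) = (3*(-2 + (1/2)*1))*(-2) = (3*(-2 + 1/2))*(-2) = (3*(-3/2))*(-2) = -9/2*(-2) = 9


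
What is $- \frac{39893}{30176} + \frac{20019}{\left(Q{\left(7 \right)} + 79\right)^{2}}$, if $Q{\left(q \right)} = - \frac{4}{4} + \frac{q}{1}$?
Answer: $\frac{7704059}{5317600} \approx 1.4488$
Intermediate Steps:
$Q{\left(q \right)} = -1 + q$ ($Q{\left(q \right)} = \left(-4\right) \frac{1}{4} + q 1 = -1 + q$)
$- \frac{39893}{30176} + \frac{20019}{\left(Q{\left(7 \right)} + 79\right)^{2}} = - \frac{39893}{30176} + \frac{20019}{\left(\left(-1 + 7\right) + 79\right)^{2}} = \left(-39893\right) \frac{1}{30176} + \frac{20019}{\left(6 + 79\right)^{2}} = - \frac{973}{736} + \frac{20019}{85^{2}} = - \frac{973}{736} + \frac{20019}{7225} = \frac{7704059}{5317600}$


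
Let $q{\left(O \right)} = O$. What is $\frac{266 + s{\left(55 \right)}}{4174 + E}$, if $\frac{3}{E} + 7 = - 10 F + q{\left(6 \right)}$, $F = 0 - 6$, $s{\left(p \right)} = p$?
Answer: $\frac{18939}{246269} \approx 0.076904$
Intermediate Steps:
$F = -6$
$E = \frac{3}{59}$ ($E = \frac{3}{-7 + \left(\left(-10\right) \left(-6\right) + 6\right)} = \frac{3}{-7 + \left(60 + 6\right)} = \frac{3}{-7 + 66} = \frac{3}{59} \approx 0.050847$)
$\frac{266 + s{\left(55 \right)}}{4174 + E} = \frac{266 + 55}{4174 + \frac{3}{59}} = \frac{321}{\frac{246269}{59}} = 321 \cdot \frac{59}{246269} = \frac{18939}{246269}$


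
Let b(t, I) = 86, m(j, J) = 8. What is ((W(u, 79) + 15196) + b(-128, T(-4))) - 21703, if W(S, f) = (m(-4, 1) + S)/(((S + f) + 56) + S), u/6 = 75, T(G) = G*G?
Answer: -6645277/1035 ≈ -6420.6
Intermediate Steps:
T(G) = G**2
u = 450 (u = 6*75 = 450)
W(S, f) = (8 + S)/(56 + f + 2*S) (W(S, f) = (8 + S)/(((S + f) + 56) + S) = (8 + S)/((56 + S + f) + S) = (8 + S)/(56 + f + 2*S))
((W(u, 79) + 15196) + b(-128, T(-4))) - 21703 = (((8 + 450)/(56 + 79 + 2*450) + 15196) + 86) - 21703 = ((458/(56 + 79 + 900) + 15196) + 86) - 21703 = ((458/1035 + 15196) + 86) - 21703 = (15728318/1035 + 86) - 21703 = 15817328/1035 - 21703 = -6645277/1035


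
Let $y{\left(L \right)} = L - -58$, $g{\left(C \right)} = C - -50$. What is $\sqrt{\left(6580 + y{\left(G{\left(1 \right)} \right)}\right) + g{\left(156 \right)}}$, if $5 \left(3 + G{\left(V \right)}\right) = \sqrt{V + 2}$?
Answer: $\frac{\sqrt{171025 + 5 \sqrt{3}}}{5} \approx 82.712$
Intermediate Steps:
$g{\left(C \right)} = 50 + C$ ($g{\left(C \right)} = C + 50 = 50 + C$)
$G{\left(V \right)} = -3 + \frac{\sqrt{2 + V}}{5}$ ($G{\left(V \right)} = -3 + \frac{\sqrt{V + 2}}{5} = -3 + \frac{\sqrt{2 + V}}{5}$)
$y{\left(L \right)} = 58 + L$ ($y{\left(L \right)} = L + 58 = 58 + L$)
$\sqrt{\left(6580 + y{\left(G{\left(1 \right)} \right)}\right) + g{\left(156 \right)}} = \sqrt{\left(6580 + \left(58 - \left(3 - \frac{\sqrt{2 + 1}}{5}\right)\right)\right) + \left(50 + 156\right)} = \sqrt{\left(6580 + \left(58 - \left(3 - \frac{\sqrt{3}}{5}\right)\right)\right) + 206} = \sqrt{\left(6580 + \left(55 + \frac{\sqrt{3}}{5}\right)\right) + 206} = \sqrt{\left(6635 + \frac{\sqrt{3}}{5}\right) + 206} = \sqrt{6841 + \frac{\sqrt{3}}{5}}$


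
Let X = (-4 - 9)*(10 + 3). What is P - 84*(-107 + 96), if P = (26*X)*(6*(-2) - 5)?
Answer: 75622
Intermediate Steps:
X = -169 (X = -13*13 = -169)
P = 74698 (P = (26*(-169))*(6*(-2) - 5) = -4394*(-12 - 5) = -4394*(-17) = 74698)
P - 84*(-107 + 96) = 74698 - 84*(-107 + 96) = 74698 - 84*(-11) = 74698 - 1*(-924) = 74698 + 924 = 75622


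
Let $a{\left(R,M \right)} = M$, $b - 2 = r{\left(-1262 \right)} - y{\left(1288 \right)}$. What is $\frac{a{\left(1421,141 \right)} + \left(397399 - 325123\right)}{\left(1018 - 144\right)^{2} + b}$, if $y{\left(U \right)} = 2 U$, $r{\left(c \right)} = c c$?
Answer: $\frac{72417}{2353946} \approx 0.030764$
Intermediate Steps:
$r{\left(c \right)} = c^{2}$
$b = 1590070$ ($b = 2 + \left(\left(-1262\right)^{2} - 2 \cdot 1288\right) = 2 + \left(1592644 - 2576\right) = 2 + 1590068 = 1590070$)
$\frac{a{\left(1421,141 \right)} + \left(397399 - 325123\right)}{\left(1018 - 144\right)^{2} + b} = \frac{141 + \left(397399 - 325123\right)}{\left(1018 - 144\right)^{2} + 1590070} = \frac{141 + 72276}{874^{2} + 1590070} = \frac{72417}{763876 + 1590070} = \frac{72417}{2353946}$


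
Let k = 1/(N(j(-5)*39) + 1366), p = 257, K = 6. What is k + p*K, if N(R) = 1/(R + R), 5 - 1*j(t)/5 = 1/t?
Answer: 4271725986/2770249 ≈ 1542.0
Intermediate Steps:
j(t) = 25 - 5/t
N(R) = 1/(2*R)
k = 2028/2770249 (k = 1/(1/(2*(((25 - 5/(-5))*39))) + 1366) = 1/(1/(2*(((25 - 5*(-⅕))*39))) + 1366) = 1/(1/(2*(((25 + 1)*39))) + 1366) = 1/(1/(2*((26*39))) + 1366) = 1/((½)/1014 + 1366) = 1/((½)*(1/1014) + 1366) = 1/(1/2028 + 1366) = 1/(2770249/2028) = 2028/2770249 ≈ 0.00073206)
k + p*K = 2028/2770249 + 257*6 = 2028/2770249 + 1542 = 4271725986/2770249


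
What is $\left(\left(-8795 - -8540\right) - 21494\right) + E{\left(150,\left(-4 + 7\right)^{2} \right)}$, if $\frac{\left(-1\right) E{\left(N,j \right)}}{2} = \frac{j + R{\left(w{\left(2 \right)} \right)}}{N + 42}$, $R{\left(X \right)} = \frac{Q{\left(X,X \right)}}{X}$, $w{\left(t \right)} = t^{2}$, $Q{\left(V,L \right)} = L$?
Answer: $- \frac{1043957}{48} \approx -21749.0$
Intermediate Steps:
$R{\left(X \right)} = 1$ ($R{\left(X \right)} = \frac{X}{X} = 1$)
$E{\left(N,j \right)} = - \frac{2 \left(1 + j\right)}{42 + N}$ ($E{\left(N,j \right)} = - 2 \frac{j + 1}{N + 42} = - 2 \frac{1 + j}{42 + N} = - \frac{2 \left(1 + j\right)}{42 + N}$)
$\left(\left(-8795 - -8540\right) - 21494\right) + E{\left(150,\left(-4 + 7\right)^{2} \right)} = \left(\left(-8795 - -8540\right) - 21494\right) + \frac{2 \left(-1 - \left(-4 + 7\right)^{2}\right)}{42 + 150} = \left(\left(-8795 + 8540\right) - 21494\right) + \frac{2 \left(-1 - 3^{2}\right)}{192} = \left(-255 - 21494\right) + 2 \cdot \frac{1}{192} \left(-1 - 9\right) = -21749 + 2 \cdot \frac{1}{192} \left(-1 - 9\right) = -21749 + 2 \cdot \frac{1}{192} \left(-10\right) = -21749 - \frac{5}{48} = - \frac{1043957}{48}$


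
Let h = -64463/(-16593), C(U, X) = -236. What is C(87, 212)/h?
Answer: -3915948/64463 ≈ -60.747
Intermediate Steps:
h = 64463/16593 (h = -64463*(-1/16593) = 64463/16593 ≈ 3.8850)
C(87, 212)/h = -236/64463/16593 = -236*16593/64463 = -3915948/64463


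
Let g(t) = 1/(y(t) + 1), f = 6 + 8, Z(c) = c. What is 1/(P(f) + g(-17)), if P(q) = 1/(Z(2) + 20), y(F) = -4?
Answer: -66/19 ≈ -3.4737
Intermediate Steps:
f = 14
g(t) = -⅓ (g(t) = 1/(-4 + 1) = 1/(-3) = -⅓)
P(q) = 1/22 (P(q) = 1/(2 + 20) = 1/22)
1/(P(f) + g(-17)) = 1/(1/22 - ⅓) = 1/(-19/66) = -66/19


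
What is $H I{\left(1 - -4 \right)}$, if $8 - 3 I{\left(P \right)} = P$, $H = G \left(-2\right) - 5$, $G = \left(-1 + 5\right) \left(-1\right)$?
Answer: $3$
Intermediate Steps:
$G = -4$ ($G = 4 \left(-1\right) = -4$)
$H = 3$ ($H = \left(-4\right) \left(-2\right) - 5 = 8 - 5 = 3$)
$I{\left(P \right)} = \frac{8}{3} - \frac{P}{3}$
$H I{\left(1 - -4 \right)} = 3 \left(\frac{8}{3} - \frac{1 - -4}{3}\right) = 3 \left(\frac{8}{3} - \frac{1 + 4}{3}\right) = 3 \left(\frac{8}{3} - \frac{5}{3}\right) = 3 \cdot 1 = 3$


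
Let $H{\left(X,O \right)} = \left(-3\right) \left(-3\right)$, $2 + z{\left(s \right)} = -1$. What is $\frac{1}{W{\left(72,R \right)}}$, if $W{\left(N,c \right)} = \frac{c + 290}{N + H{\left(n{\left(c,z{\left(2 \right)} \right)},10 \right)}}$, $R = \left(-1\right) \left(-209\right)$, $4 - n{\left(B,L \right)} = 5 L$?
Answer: $\frac{81}{499} \approx 0.16232$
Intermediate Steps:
$z{\left(s \right)} = -3$ ($z{\left(s \right)} = -2 - 1 = -3$)
$n{\left(B,L \right)} = 4 - 5 L$
$H{\left(X,O \right)} = 9$
$R = 209$
$W{\left(N,c \right)} = \frac{290 + c}{9 + N}$ ($W{\left(N,c \right)} = \frac{c + 290}{N + 9} = \frac{290 + c}{9 + N}$)
$\frac{1}{W{\left(72,R \right)}} = \frac{1}{\frac{1}{9 + 72} \left(290 + 209\right)} = \frac{1}{\frac{1}{81} \cdot 499} = \frac{1}{\frac{499}{81}} = \frac{81}{499}$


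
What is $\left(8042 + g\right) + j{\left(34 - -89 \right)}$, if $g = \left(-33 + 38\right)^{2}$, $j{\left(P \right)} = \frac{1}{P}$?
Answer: $\frac{992242}{123} \approx 8067.0$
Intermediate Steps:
$g = 25$ ($g = 5^{2} = 25$)
$\left(8042 + g\right) + j{\left(34 - -89 \right)} = \left(8042 + 25\right) + \frac{1}{34 - -89} = 8067 + \frac{1}{34 + 89} = 8067 + \frac{1}{123} = \frac{992242}{123}$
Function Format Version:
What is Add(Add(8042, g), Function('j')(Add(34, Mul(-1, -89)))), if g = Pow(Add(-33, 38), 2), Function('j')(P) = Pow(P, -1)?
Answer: Rational(992242, 123) ≈ 8067.0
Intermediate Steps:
g = 25 (g = Pow(5, 2) = 25)
Add(Add(8042, g), Function('j')(Add(34, Mul(-1, -89)))) = Add(Add(8042, 25), Pow(Add(34, Mul(-1, -89)), -1)) = Add(8067, Pow(Add(34, 89), -1)) = Add(8067, Pow(123, -1)) = Add(8067, Rational(1, 123)) = Rational(992242, 123)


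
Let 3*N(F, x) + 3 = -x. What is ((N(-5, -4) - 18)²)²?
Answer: 7890481/81 ≈ 97413.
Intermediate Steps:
N(F, x) = -1 - x/3 (N(F, x) = -1 + (-x)/3 = -1 - x/3)
((N(-5, -4) - 18)²)² = (((-1 - ⅓*(-4)) - 18)²)² = (((-1 + 4/3) - 18)²)² = ((⅓ - 18)²)² = ((-53/3)²)² = (2809/9)² = 7890481/81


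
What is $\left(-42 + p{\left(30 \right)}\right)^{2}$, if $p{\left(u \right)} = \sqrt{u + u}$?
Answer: $1824 - 168 \sqrt{15} \approx 1173.3$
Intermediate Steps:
$p{\left(u \right)} = \sqrt{2} \sqrt{u}$ ($p{\left(u \right)} = \sqrt{2 u} = \sqrt{2} \sqrt{u}$)
$\left(-42 + p{\left(30 \right)}\right)^{2} = \left(-42 + \sqrt{2} \sqrt{30}\right)^{2} = \left(-42 + 2 \sqrt{15}\right)^{2}$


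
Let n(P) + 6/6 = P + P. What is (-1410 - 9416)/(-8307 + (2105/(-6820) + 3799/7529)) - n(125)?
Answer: -21130311988429/85307189565 ≈ -247.70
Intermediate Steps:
n(P) = -1 + 2*P (n(P) = -1 + (P + P) = -1 + 2*P)
(-1410 - 9416)/(-8307 + (2105/(-6820) + 3799/7529)) - n(125) = (-1410 - 9416)/(-8307 + (2105/(-6820) + 3799/7529)) - (-1 + 2*125) = -10826/(-8307 + (2105*(-1/6820) + 3799*(1/7529))) - (-1 + 250) = -10826/(-8307 + (-421/1364 + 3799/7529)) - 1*249 = -10826/(-8307 + 2012127/10269556) - 249 = -10826/(-85307189565/10269556) - 249 = -10826*(-10269556/85307189565) - 249 = 111178213256/85307189565 - 249 = -21130311988429/85307189565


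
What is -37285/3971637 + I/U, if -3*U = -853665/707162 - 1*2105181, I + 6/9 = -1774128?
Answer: -5001303507926687393/1970865101334729573 ≈ -2.5376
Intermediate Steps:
I = -5322386/3 (I = -⅔ - 1774128 = -5322386/3 ≈ -1.7741e+6)
U = 496234953329/707162 (U = -(-853665/707162 - 1*2105181)/3 = -(-853665*1/707162 - 2105181)/3 = -(-853665/707162 - 2105181)/3 = -⅓*(-1488704859987/707162) = 496234953329/707162 ≈ 7.0173e+5)
-37285/3971637 + I/U = -37285/3971637 - 5322386/(3*496234953329/707162) = -37285*1/3971637 - 5322386/3*707162/496234953329 = -37285/3971637 - 3763789128532/1488704859987 = -5001303507926687393/1970865101334729573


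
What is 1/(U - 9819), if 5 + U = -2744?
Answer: -1/12568 ≈ -7.9567e-5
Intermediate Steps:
U = -2749 (U = -5 - 2744 = -2749)
1/(U - 9819) = 1/(-2749 - 9819) = 1/(-12568) = -1/12568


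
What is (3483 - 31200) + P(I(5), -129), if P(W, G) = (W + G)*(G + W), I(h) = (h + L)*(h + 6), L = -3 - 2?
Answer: -11076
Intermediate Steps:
L = -5
I(h) = (-5 + h)*(6 + h) (I(h) = (h - 5)*(h + 6) = (-5 + h)*(6 + h))
P(W, G) = (G + W)**2 (P(W, G) = (G + W)*(G + W) = (G + W)**2)
(3483 - 31200) + P(I(5), -129) = (3483 - 31200) + (-129 + (-30 + 5 + 5**2))**2 = -27717 + (-129 + (-30 + 5 + 25))**2 = -27717 + (-129 + 0)**2 = -27717 + (-129)**2 = -27717 + 16641 = -11076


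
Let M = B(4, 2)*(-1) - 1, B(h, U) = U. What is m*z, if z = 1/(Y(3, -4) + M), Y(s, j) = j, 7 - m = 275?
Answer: 268/7 ≈ 38.286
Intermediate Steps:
m = -268 (m = 7 - 1*275 = 7 - 275 = -268)
M = -3 (M = 2*(-1) - 1 = -2 - 1 = -3)
z = -1/7 (z = 1/(-4 - 3) = 1/(-7) = -1/7 ≈ -0.14286)
m*z = -268*(-1/7) = 268/7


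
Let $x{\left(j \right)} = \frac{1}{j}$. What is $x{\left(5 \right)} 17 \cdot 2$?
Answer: $\frac{34}{5} \approx 6.8$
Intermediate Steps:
$x{\left(5 \right)} 17 \cdot 2 = \frac{1}{5} \cdot 17 \cdot 2 = \frac{17}{5} \cdot 2 = \frac{34}{5}$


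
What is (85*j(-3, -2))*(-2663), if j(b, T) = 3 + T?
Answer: -226355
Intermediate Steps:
(85*j(-3, -2))*(-2663) = (85*(3 - 2))*(-2663) = (85*1)*(-2663) = 85*(-2663) = -226355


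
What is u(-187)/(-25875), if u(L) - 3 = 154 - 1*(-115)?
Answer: -272/25875 ≈ -0.010512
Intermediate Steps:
u(L) = 272 (u(L) = 3 + (154 - 1*(-115)) = 3 + (154 + 115) = 3 + 269 = 272)
u(-187)/(-25875) = 272/(-25875) = 272*(-1/25875) = -272/25875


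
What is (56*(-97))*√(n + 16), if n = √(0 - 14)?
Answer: -5432*√(16 + I*√14) ≈ -21874.0 - 2523.6*I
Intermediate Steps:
n = I*√14 (n = √(-14) = I*√14 ≈ 3.7417*I)
(56*(-97))*√(n + 16) = (56*(-97))*√(I*√14 + 16) = -5432*√(16 + I*√14)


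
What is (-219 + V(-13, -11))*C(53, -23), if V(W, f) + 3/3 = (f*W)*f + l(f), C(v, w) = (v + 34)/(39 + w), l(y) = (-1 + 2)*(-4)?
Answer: -156339/16 ≈ -9771.2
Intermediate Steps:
l(y) = -4 (l(y) = 1*(-4) = -4)
C(v, w) = (34 + v)/(39 + w)
V(W, f) = -5 + W*f² (V(W, f) = -1 + ((f*W)*f - 4) = -1 + ((W*f)*f - 4) = -1 + (W*f² - 4) = -1 + (-4 + W*f²) = -5 + W*f²)
(-219 + V(-13, -11))*C(53, -23) = (-219 + (-5 - 13*(-11)²))*((34 + 53)/(39 - 23)) = (-219 + (-5 - 13*121))*(87/16) = (-219 + (-5 - 1573))*((1/16)*87) = (-219 - 1578)*(87/16) = -1797*87/16 = -156339/16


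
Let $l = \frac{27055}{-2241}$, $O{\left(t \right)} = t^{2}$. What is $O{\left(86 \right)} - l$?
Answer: $\frac{16601491}{2241} \approx 7408.1$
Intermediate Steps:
$l = - \frac{27055}{2241}$ ($l = 27055 \left(- \frac{1}{2241}\right) = - \frac{27055}{2241} \approx -12.073$)
$O{\left(86 \right)} - l = 86^{2} - - \frac{27055}{2241} = 7396 + \frac{27055}{2241} = \frac{16601491}{2241}$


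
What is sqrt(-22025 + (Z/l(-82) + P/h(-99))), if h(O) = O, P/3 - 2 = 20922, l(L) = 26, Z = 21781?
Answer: I*sqrt(16064077458)/858 ≈ 147.72*I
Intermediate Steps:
P = 62772 (P = 6 + 3*20922 = 6 + 62766 = 62772)
sqrt(-22025 + (Z/l(-82) + P/h(-99))) = sqrt(-22025 + (21781/26 + 62772/(-99))) = sqrt(-22025 + (21781*(1/26) + 62772*(-1/99))) = sqrt(-22025 + (21781/26 - 20924/33)) = sqrt(-22025 + 174749/858) = sqrt(-18722701/858) = I*sqrt(16064077458)/858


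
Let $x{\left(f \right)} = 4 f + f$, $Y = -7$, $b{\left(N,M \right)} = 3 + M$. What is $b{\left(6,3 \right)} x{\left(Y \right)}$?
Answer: $-210$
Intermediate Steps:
$x{\left(f \right)} = 5 f$
$b{\left(6,3 \right)} x{\left(Y \right)} = \left(3 + 3\right) 5 \left(-7\right) = 6 \left(-35\right) = -210$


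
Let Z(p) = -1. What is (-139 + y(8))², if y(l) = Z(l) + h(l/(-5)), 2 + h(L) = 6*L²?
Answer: 10023556/625 ≈ 16038.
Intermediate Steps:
h(L) = -2 + 6*L²
y(l) = -3 + 6*l²/25 (y(l) = -1 + (-2 + 6*(l/(-5))²) = -1 + (-2 + 6*(l*(-⅕))²) = -1 + (-2 + 6*(-l/5)²) = -1 + (-2 + 6*(l²/25)) = -1 + (-2 + 6*l²/25) = -3 + 6*l²/25)
(-139 + y(8))² = (-139 + (-3 + (6/25)*8²))² = (-139 + (-3 + (6/25)*64))² = (-139 + (-3 + 384/25))² = (-139 + 309/25)² = (-3166/25)² = 10023556/625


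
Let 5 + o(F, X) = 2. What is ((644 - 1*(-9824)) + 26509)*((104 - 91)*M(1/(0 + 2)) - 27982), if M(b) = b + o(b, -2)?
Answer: -2071784333/2 ≈ -1.0359e+9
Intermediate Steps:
o(F, X) = -3 (o(F, X) = -5 + 2 = -3)
M(b) = -3 + b (M(b) = b - 3 = -3 + b)
((644 - 1*(-9824)) + 26509)*((104 - 91)*M(1/(0 + 2)) - 27982) = ((644 - 1*(-9824)) + 26509)*((104 - 91)*(-3 + 1/(0 + 2)) - 27982) = ((644 + 9824) + 26509)*(13*(-3 + 1/2) - 27982) = (10468 + 26509)*(13*(-3 + ½) - 27982) = 36977*(13*(-5/2) - 27982) = 36977*(-65/2 - 27982) = 36977*(-56029/2) = -2071784333/2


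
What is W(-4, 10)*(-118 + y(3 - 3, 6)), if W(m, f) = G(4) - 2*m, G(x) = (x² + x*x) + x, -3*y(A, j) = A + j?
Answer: -5280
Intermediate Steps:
y(A, j) = -A/3 - j/3 (y(A, j) = -(A + j)/3 = -A/3 - j/3)
G(x) = x + 2*x² (G(x) = (x² + x²) + x = 2*x² + x = x + 2*x²)
W(m, f) = 36 - 2*m (W(m, f) = 4*(1 + 2*4) - 2*m = 4*(1 + 8) - 2*m = 4*9 - 2*m = 36 - 2*m)
W(-4, 10)*(-118 + y(3 - 3, 6)) = (36 - 2*(-4))*(-118 + (-(3 - 3)/3 - ⅓*6)) = (36 + 8)*(-118 + (-⅓*0 - 2)) = 44*(-118 + (0 - 2)) = 44*(-118 - 2) = 44*(-120) = -5280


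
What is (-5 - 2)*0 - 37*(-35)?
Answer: 1295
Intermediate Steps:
(-5 - 2)*0 - 37*(-35) = -7*0 + 1295 = 0 + 1295 = 1295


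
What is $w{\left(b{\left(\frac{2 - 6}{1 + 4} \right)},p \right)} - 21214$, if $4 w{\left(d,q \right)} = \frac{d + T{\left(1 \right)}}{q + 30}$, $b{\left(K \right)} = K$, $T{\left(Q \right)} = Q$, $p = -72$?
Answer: $- \frac{17819761}{840} \approx -21214.0$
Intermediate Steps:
$w{\left(d,q \right)} = \frac{1 + d}{4 \left(30 + q\right)}$ ($w{\left(d,q \right)} = \frac{\left(d + 1\right) \frac{1}{q + 30}}{4} = \frac{\left(1 + d\right) \frac{1}{30 + q}}{4} = \frac{\frac{1}{30 + q} \left(1 + d\right)}{4} = \frac{1 + d}{4 \left(30 + q\right)}$)
$w{\left(b{\left(\frac{2 - 6}{1 + 4} \right)},p \right)} - 21214 = \frac{1 + \frac{2 - 6}{1 + 4}}{4 \left(30 - 72\right)} - 21214 = \frac{1 - \frac{4}{5}}{4 \left(-42\right)} - 21214 = \frac{1}{4} \left(- \frac{1}{42}\right) \left(1 - \frac{4}{5}\right) - 21214 = \frac{1}{4} \left(- \frac{1}{42}\right) \frac{1}{5} - 21214 = - \frac{1}{840} - 21214 = - \frac{17819761}{840}$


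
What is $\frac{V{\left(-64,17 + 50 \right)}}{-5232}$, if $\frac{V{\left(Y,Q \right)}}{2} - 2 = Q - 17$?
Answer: $- \frac{13}{654} \approx -0.019878$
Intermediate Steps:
$V{\left(Y,Q \right)} = -30 + 2 Q$ ($V{\left(Y,Q \right)} = 4 + 2 \left(Q - 17\right) = 4 + 2 \left(-17 + Q\right) = 4 + \left(-34 + 2 Q\right) = -30 + 2 Q$)
$\frac{V{\left(-64,17 + 50 \right)}}{-5232} = \frac{-30 + 2 \left(17 + 50\right)}{-5232} = \left(-30 + 2 \cdot 67\right) \left(- \frac{1}{5232}\right) = \left(-30 + 134\right) \left(- \frac{1}{5232}\right) = 104 \left(- \frac{1}{5232}\right) = - \frac{13}{654}$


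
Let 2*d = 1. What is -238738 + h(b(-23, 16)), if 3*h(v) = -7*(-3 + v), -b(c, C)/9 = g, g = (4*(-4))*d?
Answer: -238899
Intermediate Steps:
d = 1/2 (d = (1/2)*1 = 1/2 ≈ 0.50000)
g = -8 (g = (4*(-4))*(1/2) = -16*1/2 = -8)
b(c, C) = 72 (b(c, C) = -9*(-8) = 72)
h(v) = 7 - 7*v/3 (h(v) = (-7*(-3 + v))/3 = (21 - 7*v)/3 = 7 - 7*v/3)
-238738 + h(b(-23, 16)) = -238738 + (7 - 7/3*72) = -238738 + (7 - 168) = -238738 - 161 = -238899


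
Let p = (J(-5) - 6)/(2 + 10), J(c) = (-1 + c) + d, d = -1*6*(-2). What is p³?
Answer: 0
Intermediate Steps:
d = 12 (d = -6*(-2) = 12)
J(c) = 11 + c (J(c) = (-1 + c) + 12 = 11 + c)
p = 0 (p = ((11 - 5) - 6)/(2 + 10) = (6 - 6)/12 = 0*(1/12) = 0)
p³ = 0³ = 0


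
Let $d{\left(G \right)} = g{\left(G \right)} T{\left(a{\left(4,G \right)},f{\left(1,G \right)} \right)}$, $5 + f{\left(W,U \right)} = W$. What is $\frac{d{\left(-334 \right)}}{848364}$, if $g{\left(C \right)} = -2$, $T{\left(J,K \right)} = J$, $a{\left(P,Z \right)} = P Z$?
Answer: $\frac{668}{212091} \approx 0.0031496$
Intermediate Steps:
$f{\left(W,U \right)} = -5 + W$
$d{\left(G \right)} = - 8 G$ ($d{\left(G \right)} = - 2 \cdot 4 G = - 8 G$)
$\frac{d{\left(-334 \right)}}{848364} = \frac{\left(-8\right) \left(-334\right)}{848364} = 2672 \cdot \frac{1}{848364} = \frac{668}{212091}$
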